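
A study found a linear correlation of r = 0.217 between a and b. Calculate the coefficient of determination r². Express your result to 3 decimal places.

r² = (0.217)² = 0.047

0.047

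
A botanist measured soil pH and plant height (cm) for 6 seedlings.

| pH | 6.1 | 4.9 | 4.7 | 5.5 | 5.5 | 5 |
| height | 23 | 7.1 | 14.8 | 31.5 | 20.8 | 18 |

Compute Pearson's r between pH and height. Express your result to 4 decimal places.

0.6471

n = 6, Σx = 31.7, Σy = 115.2, Σx² = 168.81, Σy² = 2547.34, Σxy = 622.3
nΣxy − ΣxΣy = 3733.8 − 3651.84 = 81.96
nΣx² − (Σx)² = 1012.86 − 1004.89 = 7.97; nΣy² − (Σy)² = 15284.04 − 13271.04 = 2013
r = 81.96 / √(7.97 × 2013) = 81.96 / 126.6634 ≈ 0.6471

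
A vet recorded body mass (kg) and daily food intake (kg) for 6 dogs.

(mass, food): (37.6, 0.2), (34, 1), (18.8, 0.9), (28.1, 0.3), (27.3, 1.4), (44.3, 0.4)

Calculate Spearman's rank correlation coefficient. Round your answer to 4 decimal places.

Rank mass: 5, 4, 1, 3, 2, 6
Rank food: 1, 5, 4, 2, 6, 3
d = rank(mass) − rank(food): 4, -1, -3, 1, -4, 3; Σd² = 52
ρ = 1 − 6Σd² / [n(n²−1)] = 1 − 6×52 / (6×35) = 1 − 312/210 ≈ -0.4857

-0.4857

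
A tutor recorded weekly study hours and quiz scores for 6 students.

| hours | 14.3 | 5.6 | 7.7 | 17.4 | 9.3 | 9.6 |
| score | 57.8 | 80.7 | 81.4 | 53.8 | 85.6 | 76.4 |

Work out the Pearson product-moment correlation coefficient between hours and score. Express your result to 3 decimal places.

n = 6, Σx = 63.9, Σy = 435.7, Σx² = 776.55, Σy² = 32538.05, Σxy = 4370.88
nΣxy − ΣxΣy = 26225.28 − 27841.23 = -1615.95
nΣx² − (Σx)² = 4659.3 − 4083.21 = 576.09; nΣy² − (Σy)² = 195228.3 − 189834.49 = 5393.81
r = -1615.95 / √(576.09 × 5393.81) = -1615.95 / 1762.7592 ≈ -0.917

-0.917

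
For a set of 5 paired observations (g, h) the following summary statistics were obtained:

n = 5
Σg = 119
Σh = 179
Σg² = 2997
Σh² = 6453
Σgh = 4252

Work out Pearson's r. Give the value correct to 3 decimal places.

-0.095

r = (nΣgh − ΣgΣh) / √[(nΣg² − (Σg)²)(nΣh² − (Σh)²)]
Numerator: 5×4252 − 119×179 = -41
Denominator: √[(14985 − 14161)(32265 − 32041)] = √[824 × 224] = 429.6231
r = -41 / 429.6231 ≈ -0.095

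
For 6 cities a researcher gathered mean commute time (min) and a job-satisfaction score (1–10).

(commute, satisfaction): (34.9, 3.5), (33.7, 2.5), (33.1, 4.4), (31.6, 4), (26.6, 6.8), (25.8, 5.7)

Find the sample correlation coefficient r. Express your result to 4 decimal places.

n = 6, Σx = 185.7, Σy = 26.9, Σx² = 5821.07, Σy² = 132.59, Σxy = 806.38
nΣxy − ΣxΣy = 4838.28 − 4995.33 = -157.05
nΣx² − (Σx)² = 34926.42 − 34484.49 = 441.93; nΣy² − (Σy)² = 795.54 − 723.61 = 71.93
r = -157.05 / √(441.93 × 71.93) = -157.05 / 178.2920 ≈ -0.8809

-0.8809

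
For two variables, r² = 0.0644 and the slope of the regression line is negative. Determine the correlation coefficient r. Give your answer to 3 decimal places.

|r| = √0.0644 = 0.254
The association is negative, so r = −0.254.

-0.254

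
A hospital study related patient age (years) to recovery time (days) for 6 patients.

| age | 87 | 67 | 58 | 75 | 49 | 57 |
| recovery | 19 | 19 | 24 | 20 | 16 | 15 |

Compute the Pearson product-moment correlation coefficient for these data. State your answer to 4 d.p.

0.2518

n = 6, Σx = 393, Σy = 113, Σx² = 26697, Σy² = 2179, Σxy = 7457
nΣxy − ΣxΣy = 44742 − 44409 = 333
nΣx² − (Σx)² = 160182 − 154449 = 5733; nΣy² − (Σy)² = 13074 − 12769 = 305
r = 333 / √(5733 × 305) = 333 / 1322.3332 ≈ 0.2518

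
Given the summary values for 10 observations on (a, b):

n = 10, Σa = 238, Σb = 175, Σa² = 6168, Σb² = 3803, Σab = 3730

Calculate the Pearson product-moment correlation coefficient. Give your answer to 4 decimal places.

r = (nΣab − ΣaΣb) / √[(nΣa² − (Σa)²)(nΣb² − (Σb)²)]
Numerator: 10×3730 − 238×175 = -4350
Denominator: √[(61680 − 56644)(38030 − 30625)] = √[5036 × 7405] = 6106.6832
r = -4350 / 6106.6832 ≈ -0.7123

-0.7123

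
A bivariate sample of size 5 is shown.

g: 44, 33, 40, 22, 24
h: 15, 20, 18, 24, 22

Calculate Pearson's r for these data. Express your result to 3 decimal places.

n = 5, Σg = 163, Σh = 99, Σg² = 5685, Σh² = 2009, Σgh = 3096
nΣgh − ΣgΣh = 15480 − 16137 = -657
nΣg² − (Σg)² = 28425 − 26569 = 1856; nΣh² − (Σh)² = 10045 − 9801 = 244
r = -657 / √(1856 × 244) = -657 / 672.9517 ≈ -0.976

-0.976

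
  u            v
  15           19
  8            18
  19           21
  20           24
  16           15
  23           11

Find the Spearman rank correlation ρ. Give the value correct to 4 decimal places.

-0.0286

Rank u: 2, 1, 4, 5, 3, 6
Rank v: 4, 3, 5, 6, 2, 1
d = rank(u) − rank(v): -2, -2, -1, -1, 1, 5; Σd² = 36
ρ = 1 − 6Σd² / [n(n²−1)] = 1 − 6×36 / (6×35) = 1 − 216/210 ≈ -0.0286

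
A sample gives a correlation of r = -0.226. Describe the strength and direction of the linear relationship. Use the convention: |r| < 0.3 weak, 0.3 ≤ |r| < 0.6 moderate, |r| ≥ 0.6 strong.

weak negative

r = -0.226 < 0 so the relationship is negative.
|r| = 0.226, which falls in the weak range.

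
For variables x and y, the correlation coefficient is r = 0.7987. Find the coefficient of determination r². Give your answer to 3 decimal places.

r² = (0.7987)² = 0.638

0.638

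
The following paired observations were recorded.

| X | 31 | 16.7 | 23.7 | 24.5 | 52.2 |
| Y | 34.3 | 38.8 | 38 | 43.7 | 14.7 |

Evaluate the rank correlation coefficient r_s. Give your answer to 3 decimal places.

Rank X: 4, 1, 2, 3, 5
Rank Y: 2, 4, 3, 5, 1
d = rank(X) − rank(Y): 2, -3, -1, -2, 4; Σd² = 34
ρ = 1 − 6Σd² / [n(n²−1)] = 1 − 6×34 / (5×24) = 1 − 204/120 ≈ -0.700

-0.700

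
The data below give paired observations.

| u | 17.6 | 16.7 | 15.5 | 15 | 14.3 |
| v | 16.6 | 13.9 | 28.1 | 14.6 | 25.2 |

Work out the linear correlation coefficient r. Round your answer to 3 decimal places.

n = 5, Σu = 79.1, Σv = 98.4, Σu² = 1258.39, Σv² = 2106.58, Σuv = 1539.2
nΣuv − ΣuΣv = 7696 − 7783.44 = -87.44
nΣu² − (Σu)² = 6291.95 − 6256.81 = 35.14; nΣv² − (Σv)² = 10532.9 − 9682.56 = 850.34
r = -87.44 / √(35.14 × 850.34) = -87.44 / 172.8611 ≈ -0.506

-0.506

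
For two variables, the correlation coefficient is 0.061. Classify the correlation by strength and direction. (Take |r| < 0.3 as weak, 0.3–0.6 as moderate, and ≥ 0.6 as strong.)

weak positive

r = 0.061 > 0 so the relationship is positive.
|r| = 0.061, which falls in the weak range.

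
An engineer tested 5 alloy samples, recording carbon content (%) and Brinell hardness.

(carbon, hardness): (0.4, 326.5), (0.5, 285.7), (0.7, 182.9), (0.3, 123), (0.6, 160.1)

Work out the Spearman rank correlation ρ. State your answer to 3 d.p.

0.100

Rank carbon: 2, 3, 5, 1, 4
Rank hardness: 5, 4, 3, 1, 2
d = rank(carbon) − rank(hardness): -3, -1, 2, 0, 2; Σd² = 18
ρ = 1 − 6Σd² / [n(n²−1)] = 1 − 6×18 / (5×24) = 1 − 108/120 ≈ 0.100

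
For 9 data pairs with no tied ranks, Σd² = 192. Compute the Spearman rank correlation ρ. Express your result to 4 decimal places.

-0.6000

ρ = 1 − 6Σd² / [n(n²−1)] = 1 − 6×192 / (9×80)
  = 1 − 1152/720 = 1 − 1.60000 ≈ -0.6000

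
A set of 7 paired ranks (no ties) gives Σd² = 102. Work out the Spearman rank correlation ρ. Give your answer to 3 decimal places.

-0.821

ρ = 1 − 6Σd² / [n(n²−1)] = 1 − 6×102 / (7×48)
  = 1 − 612/336 = 1 − 1.8214 ≈ -0.821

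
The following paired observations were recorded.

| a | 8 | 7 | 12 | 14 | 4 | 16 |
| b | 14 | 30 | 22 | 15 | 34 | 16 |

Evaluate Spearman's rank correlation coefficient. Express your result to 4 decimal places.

Rank a: 3, 2, 4, 5, 1, 6
Rank b: 1, 5, 4, 2, 6, 3
d = rank(a) − rank(b): 2, -3, 0, 3, -5, 3; Σd² = 56
ρ = 1 − 6Σd² / [n(n²−1)] = 1 − 6×56 / (6×35) = 1 − 336/210 ≈ -0.6000

-0.6000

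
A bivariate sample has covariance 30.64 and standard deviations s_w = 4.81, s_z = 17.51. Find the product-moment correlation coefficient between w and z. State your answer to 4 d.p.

0.3638

r = Cov(w,z) / (s_w · s_z) = 30.64 / (4.81 × 17.51)
  = 30.64 / 84.2231 ≈ 0.3638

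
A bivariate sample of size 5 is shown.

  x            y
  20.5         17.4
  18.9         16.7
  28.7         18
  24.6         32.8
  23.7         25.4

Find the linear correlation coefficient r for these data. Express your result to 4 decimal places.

0.2828

n = 5, Σx = 116.4, Σy = 110.3, Σx² = 2768, Σy² = 2626.65, Σxy = 2597.79
nΣxy − ΣxΣy = 12988.95 − 12838.92 = 150.03
nΣx² − (Σx)² = 13840 − 13548.96 = 291.04; nΣy² − (Σy)² = 13133.25 − 12166.09 = 967.16
r = 150.03 / √(291.04 × 967.16) = 150.03 / 530.5490 ≈ 0.2828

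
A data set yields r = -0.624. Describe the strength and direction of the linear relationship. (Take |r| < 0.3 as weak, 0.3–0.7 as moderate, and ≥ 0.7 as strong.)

r = -0.624 < 0 so the relationship is negative.
|r| = 0.624, which falls in the moderate range.

moderate negative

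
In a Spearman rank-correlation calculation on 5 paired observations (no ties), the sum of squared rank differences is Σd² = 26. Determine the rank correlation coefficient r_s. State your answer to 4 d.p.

-0.3000

ρ = 1 − 6Σd² / [n(n²−1)] = 1 − 6×26 / (5×24)
  = 1 − 156/120 = 1 − 1.30000 ≈ -0.3000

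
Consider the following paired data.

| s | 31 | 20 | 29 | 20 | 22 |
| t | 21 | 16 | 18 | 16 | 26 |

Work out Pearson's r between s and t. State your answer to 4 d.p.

0.2064

n = 5, Σs = 122, Σt = 97, Σs² = 3086, Σt² = 1953, Σst = 2385
nΣst − ΣsΣt = 11925 − 11834 = 91
nΣs² − (Σs)² = 15430 − 14884 = 546; nΣt² − (Σt)² = 9765 − 9409 = 356
r = 91 / √(546 × 356) = 91 / 440.8809 ≈ 0.2064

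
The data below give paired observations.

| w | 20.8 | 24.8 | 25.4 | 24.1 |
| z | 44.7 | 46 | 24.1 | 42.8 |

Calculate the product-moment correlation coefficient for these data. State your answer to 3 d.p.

n = 4, Σw = 95.1, Σz = 157.6, Σw² = 2273.65, Σz² = 6526.74, Σwz = 3714.18
nΣwz − ΣwΣz = 14856.72 − 14987.76 = -131.04
nΣw² − (Σw)² = 9094.6 − 9044.01 = 50.59; nΣz² − (Σz)² = 26106.96 − 24837.76 = 1269.2
r = -131.04 / √(50.59 × 1269.2) = -131.04 / 253.3946 ≈ -0.517

-0.517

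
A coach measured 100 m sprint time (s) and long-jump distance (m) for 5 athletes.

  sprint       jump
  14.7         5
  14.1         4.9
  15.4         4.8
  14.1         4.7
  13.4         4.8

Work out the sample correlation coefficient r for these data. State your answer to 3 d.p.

n = 5, Σx = 71.7, Σy = 24.2, Σx² = 1030.43, Σy² = 117.18, Σxy = 347.1
nΣxy − ΣxΣy = 1735.5 − 1735.14 = 0.36
nΣx² − (Σx)² = 5152.15 − 5140.89 = 11.26; nΣy² − (Σy)² = 585.9 − 585.64 = 0.26
r = 0.36 / √(11.26 × 0.26) = 0.36 / 1.7110 ≈ 0.210

0.210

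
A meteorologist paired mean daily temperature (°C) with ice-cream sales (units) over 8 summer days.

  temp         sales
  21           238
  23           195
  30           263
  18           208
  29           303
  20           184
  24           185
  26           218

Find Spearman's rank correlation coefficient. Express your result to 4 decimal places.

0.6190

Rank temp: 3, 4, 8, 1, 7, 2, 5, 6
Rank sales: 6, 3, 7, 4, 8, 1, 2, 5
d = rank(temp) − rank(sales): -3, 1, 1, -3, -1, 1, 3, 1; Σd² = 32
ρ = 1 − 6Σd² / [n(n²−1)] = 1 − 6×32 / (8×63) = 1 − 192/504 ≈ 0.6190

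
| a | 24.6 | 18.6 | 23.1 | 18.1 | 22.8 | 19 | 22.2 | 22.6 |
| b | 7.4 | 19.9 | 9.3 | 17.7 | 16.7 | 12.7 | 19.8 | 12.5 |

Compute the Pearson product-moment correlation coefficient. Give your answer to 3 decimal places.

n = 8, Σa = 171, Σb = 116, Σa² = 3696.78, Σb² = 1839.02, Σab = 2431.5
nΣab − ΣaΣb = 19452 − 19836 = -384
nΣa² − (Σa)² = 29574.24 − 29241 = 333.24; nΣb² − (Σb)² = 14712.16 − 13456 = 1256.16
r = -384 / √(333.24 × 1256.16) = -384 / 646.9952 ≈ -0.594

-0.594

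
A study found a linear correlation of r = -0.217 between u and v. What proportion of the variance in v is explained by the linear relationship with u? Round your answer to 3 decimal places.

r² = (-0.217)² = 0.047

0.047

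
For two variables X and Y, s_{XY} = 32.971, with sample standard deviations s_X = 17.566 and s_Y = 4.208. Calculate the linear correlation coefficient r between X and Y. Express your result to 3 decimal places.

r = Cov(X,Y) / (s_X · s_Y) = 32.971 / (17.566 × 4.208)
  = 32.971 / 73.9177 ≈ 0.446

0.446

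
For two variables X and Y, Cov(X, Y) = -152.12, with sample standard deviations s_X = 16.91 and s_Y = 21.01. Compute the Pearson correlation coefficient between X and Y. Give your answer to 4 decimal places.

-0.4282

r = Cov(X,Y) / (s_X · s_Y) = -152.12 / (16.91 × 21.01)
  = -152.12 / 355.2791 ≈ -0.4282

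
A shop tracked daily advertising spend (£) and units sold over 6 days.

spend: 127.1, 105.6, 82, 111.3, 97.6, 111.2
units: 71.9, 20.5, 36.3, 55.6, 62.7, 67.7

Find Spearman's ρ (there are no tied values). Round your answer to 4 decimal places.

Rank spend: 6, 3, 1, 5, 2, 4
Rank units: 6, 1, 2, 3, 4, 5
d = rank(spend) − rank(units): 0, 2, -1, 2, -2, -1; Σd² = 14
ρ = 1 − 6Σd² / [n(n²−1)] = 1 − 6×14 / (6×35) = 1 − 84/210 ≈ 0.6000

0.6000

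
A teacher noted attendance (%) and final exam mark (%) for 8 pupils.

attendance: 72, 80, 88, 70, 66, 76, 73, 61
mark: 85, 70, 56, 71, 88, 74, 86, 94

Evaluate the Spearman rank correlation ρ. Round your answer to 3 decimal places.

Rank attendance: 4, 7, 8, 3, 2, 6, 5, 1
Rank mark: 5, 2, 1, 3, 7, 4, 6, 8
d = rank(attendance) − rank(mark): -1, 5, 7, 0, -5, 2, -1, -7; Σd² = 154
ρ = 1 − 6Σd² / [n(n²−1)] = 1 − 6×154 / (8×63) = 1 − 924/504 ≈ -0.833

-0.833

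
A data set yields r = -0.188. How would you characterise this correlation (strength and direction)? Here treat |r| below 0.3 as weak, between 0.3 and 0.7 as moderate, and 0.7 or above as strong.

weak negative

r = -0.188 < 0 so the relationship is negative.
|r| = 0.188, which falls in the weak range.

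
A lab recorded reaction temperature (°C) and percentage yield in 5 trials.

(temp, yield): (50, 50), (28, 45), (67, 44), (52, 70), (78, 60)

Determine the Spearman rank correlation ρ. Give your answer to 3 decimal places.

Rank temp: 2, 1, 4, 3, 5
Rank yield: 3, 2, 1, 5, 4
d = rank(temp) − rank(yield): -1, -1, 3, -2, 1; Σd² = 16
ρ = 1 − 6Σd² / [n(n²−1)] = 1 − 6×16 / (5×24) = 1 − 96/120 ≈ 0.200

0.200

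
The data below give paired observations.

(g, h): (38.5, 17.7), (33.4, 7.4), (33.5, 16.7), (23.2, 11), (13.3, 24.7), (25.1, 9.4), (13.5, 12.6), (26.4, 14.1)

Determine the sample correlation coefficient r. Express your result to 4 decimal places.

n = 8, Σg = 206.9, Σh = 113.6, Σg² = 5944.41, Σh² = 1823.96, Σgh = 2850.05
nΣgh − ΣgΣh = 22800.4 − 23503.84 = -703.44
nΣg² − (Σg)² = 47555.28 − 42807.61 = 4747.67; nΣh² − (Σh)² = 14591.68 − 12904.96 = 1686.72
r = -703.44 / √(4747.67 × 1686.72) = -703.44 / 2829.8392 ≈ -0.2486

-0.2486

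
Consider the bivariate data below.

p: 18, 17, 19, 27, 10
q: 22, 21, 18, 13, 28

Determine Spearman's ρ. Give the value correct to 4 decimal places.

-0.9000

Rank p: 3, 2, 4, 5, 1
Rank q: 4, 3, 2, 1, 5
d = rank(p) − rank(q): -1, -1, 2, 4, -4; Σd² = 38
ρ = 1 − 6Σd² / [n(n²−1)] = 1 − 6×38 / (5×24) = 1 − 228/120 ≈ -0.9000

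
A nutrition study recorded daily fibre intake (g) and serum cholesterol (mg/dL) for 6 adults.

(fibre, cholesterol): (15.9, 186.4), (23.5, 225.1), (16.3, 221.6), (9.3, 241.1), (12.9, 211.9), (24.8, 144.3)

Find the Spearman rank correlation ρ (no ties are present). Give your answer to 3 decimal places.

Rank fibre: 3, 5, 4, 1, 2, 6
Rank cholesterol: 2, 5, 4, 6, 3, 1
d = rank(fibre) − rank(cholesterol): 1, 0, 0, -5, -1, 5; Σd² = 52
ρ = 1 − 6Σd² / [n(n²−1)] = 1 − 6×52 / (6×35) = 1 − 312/210 ≈ -0.486

-0.486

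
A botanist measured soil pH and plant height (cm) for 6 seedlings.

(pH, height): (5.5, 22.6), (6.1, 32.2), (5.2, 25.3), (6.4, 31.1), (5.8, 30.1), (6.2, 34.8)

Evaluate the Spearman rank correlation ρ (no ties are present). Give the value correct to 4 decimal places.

Rank pH: 2, 4, 1, 6, 3, 5
Rank height: 1, 5, 2, 4, 3, 6
d = rank(pH) − rank(height): 1, -1, -1, 2, 0, -1; Σd² = 8
ρ = 1 − 6Σd² / [n(n²−1)] = 1 − 6×8 / (6×35) = 1 − 48/210 ≈ 0.7714

0.7714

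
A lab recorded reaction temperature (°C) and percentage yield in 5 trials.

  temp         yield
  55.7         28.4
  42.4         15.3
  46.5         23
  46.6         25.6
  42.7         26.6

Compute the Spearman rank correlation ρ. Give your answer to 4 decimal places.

0.7000

Rank temp: 5, 1, 3, 4, 2
Rank yield: 5, 1, 2, 3, 4
d = rank(temp) − rank(yield): 0, 0, 1, 1, -2; Σd² = 6
ρ = 1 − 6Σd² / [n(n²−1)] = 1 − 6×6 / (5×24) = 1 − 36/120 ≈ 0.7000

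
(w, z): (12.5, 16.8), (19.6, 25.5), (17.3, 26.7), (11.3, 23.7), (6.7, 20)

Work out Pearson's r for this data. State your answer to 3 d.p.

n = 5, Σw = 67.4, Σz = 112.7, Σw² = 1012.28, Σz² = 2607.07, Σwz = 1573.52
nΣwz − ΣwΣz = 7867.6 − 7595.98 = 271.62
nΣw² − (Σw)² = 5061.4 − 4542.76 = 518.64; nΣz² − (Σz)² = 13035.35 − 12701.29 = 334.06
r = 271.62 / √(518.64 × 334.06) = 271.62 / 416.2414 ≈ 0.653

0.653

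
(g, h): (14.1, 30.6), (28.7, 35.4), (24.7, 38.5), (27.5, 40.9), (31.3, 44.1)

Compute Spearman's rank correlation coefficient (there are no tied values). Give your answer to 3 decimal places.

Rank g: 1, 4, 2, 3, 5
Rank h: 1, 2, 3, 4, 5
d = rank(g) − rank(h): 0, 2, -1, -1, 0; Σd² = 6
ρ = 1 − 6Σd² / [n(n²−1)] = 1 − 6×6 / (5×24) = 1 − 36/120 ≈ 0.700

0.700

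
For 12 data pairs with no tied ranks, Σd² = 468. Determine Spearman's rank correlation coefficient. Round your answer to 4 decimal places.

-0.6364

ρ = 1 − 6Σd² / [n(n²−1)] = 1 − 6×468 / (12×143)
  = 1 − 2808/1716 = 1 − 1.63636 ≈ -0.6364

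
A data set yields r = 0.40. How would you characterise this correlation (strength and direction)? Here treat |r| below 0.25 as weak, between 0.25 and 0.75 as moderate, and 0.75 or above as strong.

moderate positive

r = 0.40 > 0 so the relationship is positive.
|r| = 0.40, which falls in the moderate range.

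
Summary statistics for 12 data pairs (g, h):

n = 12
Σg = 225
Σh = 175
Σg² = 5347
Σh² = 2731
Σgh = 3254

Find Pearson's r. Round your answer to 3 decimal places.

-0.061

r = (nΣgh − ΣgΣh) / √[(nΣg² − (Σg)²)(nΣh² − (Σh)²)]
Numerator: 12×3254 − 225×175 = -327
Denominator: √[(64164 − 50625)(32772 − 30625)] = √[13539 × 2147] = 5391.4964
r = -327 / 5391.4964 ≈ -0.061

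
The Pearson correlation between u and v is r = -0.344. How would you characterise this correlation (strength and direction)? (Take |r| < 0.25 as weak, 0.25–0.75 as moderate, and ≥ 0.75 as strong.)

moderate negative

r = -0.344 < 0 so the relationship is negative.
|r| = 0.344, which falls in the moderate range.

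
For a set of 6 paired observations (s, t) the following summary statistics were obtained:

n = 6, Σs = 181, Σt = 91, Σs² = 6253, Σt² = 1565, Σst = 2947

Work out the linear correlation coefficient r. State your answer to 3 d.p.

r = (nΣst − ΣsΣt) / √[(nΣs² − (Σs)²)(nΣt² − (Σt)²)]
Numerator: 6×2947 − 181×91 = 1211
Denominator: √[(37518 − 32761)(9390 − 8281)] = √[4757 × 1109] = 2296.8485
r = 1211 / 2296.8485 ≈ 0.527

0.527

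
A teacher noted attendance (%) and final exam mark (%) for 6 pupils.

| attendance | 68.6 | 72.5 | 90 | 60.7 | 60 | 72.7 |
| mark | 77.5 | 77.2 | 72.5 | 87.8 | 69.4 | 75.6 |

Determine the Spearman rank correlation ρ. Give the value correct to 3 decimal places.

Rank attendance: 3, 4, 6, 2, 1, 5
Rank mark: 5, 4, 2, 6, 1, 3
d = rank(attendance) − rank(mark): -2, 0, 4, -4, 0, 2; Σd² = 40
ρ = 1 − 6Σd² / [n(n²−1)] = 1 − 6×40 / (6×35) = 1 − 240/210 ≈ -0.143

-0.143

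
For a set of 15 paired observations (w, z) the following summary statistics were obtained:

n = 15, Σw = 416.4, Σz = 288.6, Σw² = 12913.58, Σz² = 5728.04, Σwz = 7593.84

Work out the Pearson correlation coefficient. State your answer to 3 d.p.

r = (nΣwz − ΣwΣz) / √[(nΣw² − (Σw)²)(nΣz² − (Σz)²)]
Numerator: 15×7593.84 − 416.4×288.6 = -6265.44
Denominator: √[(193703.7 − 173388.96)(85920.6 − 83289.96)] = √[20314.74 × 2630.64] = 7310.3193
r = -6265.44 / 7310.3193 ≈ -0.857

-0.857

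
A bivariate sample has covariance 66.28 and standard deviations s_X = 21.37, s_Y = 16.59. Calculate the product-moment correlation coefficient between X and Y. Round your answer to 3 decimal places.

0.187

r = Cov(X,Y) / (s_X · s_Y) = 66.28 / (21.37 × 16.59)
  = 66.28 / 354.5283 ≈ 0.187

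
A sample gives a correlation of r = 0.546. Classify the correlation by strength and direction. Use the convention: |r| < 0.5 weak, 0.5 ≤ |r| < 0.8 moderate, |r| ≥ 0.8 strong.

r = 0.546 > 0 so the relationship is positive.
|r| = 0.546, which falls in the moderate range.

moderate positive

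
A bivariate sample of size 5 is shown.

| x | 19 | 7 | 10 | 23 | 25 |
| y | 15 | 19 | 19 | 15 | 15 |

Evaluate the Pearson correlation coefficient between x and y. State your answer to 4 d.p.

-0.9531

n = 5, Σx = 84, Σy = 83, Σx² = 1664, Σy² = 1397, Σxy = 1328
nΣxy − ΣxΣy = 6640 − 6972 = -332
nΣx² − (Σx)² = 8320 − 7056 = 1264; nΣy² − (Σy)² = 6985 − 6889 = 96
r = -332 / √(1264 × 96) = -332 / 348.3447 ≈ -0.9531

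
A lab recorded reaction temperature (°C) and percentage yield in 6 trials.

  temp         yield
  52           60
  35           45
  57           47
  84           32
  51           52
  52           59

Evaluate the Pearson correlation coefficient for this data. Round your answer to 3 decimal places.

n = 6, Σx = 331, Σy = 295, Σx² = 19539, Σy² = 15043, Σxy = 15782
nΣxy − ΣxΣy = 94692 − 97645 = -2953
nΣx² − (Σx)² = 117234 − 109561 = 7673; nΣy² − (Σy)² = 90258 − 87025 = 3233
r = -2953 / √(7673 × 3233) = -2953 / 4980.6434 ≈ -0.593

-0.593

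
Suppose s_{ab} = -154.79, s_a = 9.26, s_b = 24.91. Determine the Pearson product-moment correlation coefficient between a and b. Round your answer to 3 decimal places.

r = Cov(a,b) / (s_a · s_b) = -154.79 / (9.26 × 24.91)
  = -154.79 / 230.6666 ≈ -0.671

-0.671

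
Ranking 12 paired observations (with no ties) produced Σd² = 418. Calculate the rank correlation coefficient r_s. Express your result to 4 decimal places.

-0.4615

ρ = 1 − 6Σd² / [n(n²−1)] = 1 − 6×418 / (12×143)
  = 1 − 2508/1716 = 1 − 1.46154 ≈ -0.4615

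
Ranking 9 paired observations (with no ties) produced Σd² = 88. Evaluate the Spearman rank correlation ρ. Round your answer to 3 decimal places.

ρ = 1 − 6Σd² / [n(n²−1)] = 1 − 6×88 / (9×80)
  = 1 − 528/720 = 1 − 0.7333 ≈ 0.267

0.267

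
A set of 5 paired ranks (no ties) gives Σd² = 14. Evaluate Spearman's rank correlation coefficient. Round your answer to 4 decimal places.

ρ = 1 − 6Σd² / [n(n²−1)] = 1 − 6×14 / (5×24)
  = 1 − 84/120 = 1 − 0.70000 ≈ 0.3000

0.3000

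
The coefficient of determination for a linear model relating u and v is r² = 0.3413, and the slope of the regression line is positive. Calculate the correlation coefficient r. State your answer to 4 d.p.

|r| = √0.3413 = 0.5842
The association is positive, so r = 0.5842.

0.5842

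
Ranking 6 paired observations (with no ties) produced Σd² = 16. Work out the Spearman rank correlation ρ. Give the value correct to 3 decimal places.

0.543

ρ = 1 − 6Σd² / [n(n²−1)] = 1 − 6×16 / (6×35)
  = 1 − 96/210 = 1 − 0.4571 ≈ 0.543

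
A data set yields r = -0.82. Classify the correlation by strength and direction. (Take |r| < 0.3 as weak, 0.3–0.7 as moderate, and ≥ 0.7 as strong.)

strong negative

r = -0.82 < 0 so the relationship is negative.
|r| = 0.82, which falls in the strong range.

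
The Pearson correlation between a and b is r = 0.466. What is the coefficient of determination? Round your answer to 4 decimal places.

r² = (0.466)² = 0.2172

0.2172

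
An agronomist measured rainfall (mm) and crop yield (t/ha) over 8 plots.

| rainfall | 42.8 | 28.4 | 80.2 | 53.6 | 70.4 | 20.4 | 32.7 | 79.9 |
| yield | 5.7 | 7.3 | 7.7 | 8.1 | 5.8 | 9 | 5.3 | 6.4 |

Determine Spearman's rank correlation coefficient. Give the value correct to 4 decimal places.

-0.0952

Rank rainfall: 4, 2, 8, 5, 6, 1, 3, 7
Rank yield: 2, 5, 6, 7, 3, 8, 1, 4
d = rank(rainfall) − rank(yield): 2, -3, 2, -2, 3, -7, 2, 3; Σd² = 92
ρ = 1 − 6Σd² / [n(n²−1)] = 1 − 6×92 / (8×63) = 1 − 552/504 ≈ -0.0952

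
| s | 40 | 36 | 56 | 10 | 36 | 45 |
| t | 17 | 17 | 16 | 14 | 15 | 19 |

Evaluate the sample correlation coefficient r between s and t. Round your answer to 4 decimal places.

n = 6, Σs = 223, Σt = 98, Σs² = 9453, Σt² = 1616, Σst = 3723
nΣst − ΣsΣt = 22338 − 21854 = 484
nΣs² − (Σs)² = 56718 − 49729 = 6989; nΣt² − (Σt)² = 9696 − 9604 = 92
r = 484 / √(6989 × 92) = 484 / 801.8653 ≈ 0.6036

0.6036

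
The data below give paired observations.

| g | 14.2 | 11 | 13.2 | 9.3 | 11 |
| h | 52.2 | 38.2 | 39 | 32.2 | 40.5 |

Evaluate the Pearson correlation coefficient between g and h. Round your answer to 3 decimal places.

n = 5, Σg = 58.7, Σh = 202.1, Σg² = 704.37, Σh² = 8382.17, Σgh = 2421.2
nΣgh − ΣgΣh = 12106 − 11863.27 = 242.73
nΣg² − (Σg)² = 3521.85 − 3445.69 = 76.16; nΣh² − (Σh)² = 41910.85 − 40844.41 = 1066.44
r = 242.73 / √(76.16 × 1066.44) = 242.73 / 284.9914 ≈ 0.852

0.852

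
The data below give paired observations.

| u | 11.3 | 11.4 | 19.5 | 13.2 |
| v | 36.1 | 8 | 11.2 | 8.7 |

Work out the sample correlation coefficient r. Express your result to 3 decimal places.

n = 4, Σu = 55.4, Σv = 64, Σu² = 812.14, Σv² = 1568.34, Σuv = 832.37
nΣuv − ΣuΣv = 3329.48 − 3545.6 = -216.12
nΣu² − (Σu)² = 3248.56 − 3069.16 = 179.4; nΣv² − (Σv)² = 6273.36 − 4096 = 2177.36
r = -216.12 / √(179.4 × 2177.36) = -216.12 / 624.9947 ≈ -0.346

-0.346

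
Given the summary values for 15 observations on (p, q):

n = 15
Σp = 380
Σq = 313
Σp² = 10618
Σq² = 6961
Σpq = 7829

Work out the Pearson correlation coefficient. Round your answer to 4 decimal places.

-0.1537

r = (nΣpq − ΣpΣq) / √[(nΣp² − (Σp)²)(nΣq² − (Σq)²)]
Numerator: 15×7829 − 380×313 = -1505
Denominator: √[(159270 − 144400)(104415 − 97969)] = √[14870 × 6446] = 9790.4045
r = -1505 / 9790.4045 ≈ -0.1537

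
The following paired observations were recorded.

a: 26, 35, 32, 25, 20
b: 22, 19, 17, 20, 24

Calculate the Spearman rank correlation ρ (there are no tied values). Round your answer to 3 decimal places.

Rank a: 3, 5, 4, 2, 1
Rank b: 4, 2, 1, 3, 5
d = rank(a) − rank(b): -1, 3, 3, -1, -4; Σd² = 36
ρ = 1 − 6Σd² / [n(n²−1)] = 1 − 6×36 / (5×24) = 1 − 216/120 ≈ -0.800

-0.800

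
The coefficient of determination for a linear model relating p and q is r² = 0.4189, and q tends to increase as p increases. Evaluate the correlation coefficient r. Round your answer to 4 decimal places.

|r| = √0.4189 = 0.6472
The association is positive, so r = 0.6472.

0.6472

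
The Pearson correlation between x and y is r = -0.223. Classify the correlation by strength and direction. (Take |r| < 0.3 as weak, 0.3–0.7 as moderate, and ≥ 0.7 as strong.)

r = -0.223 < 0 so the relationship is negative.
|r| = 0.223, which falls in the weak range.

weak negative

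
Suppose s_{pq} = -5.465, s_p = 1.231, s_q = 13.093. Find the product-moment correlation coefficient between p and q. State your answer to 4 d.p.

-0.3391

r = Cov(p,q) / (s_p · s_q) = -5.465 / (1.231 × 13.093)
  = -5.465 / 16.1175 ≈ -0.3391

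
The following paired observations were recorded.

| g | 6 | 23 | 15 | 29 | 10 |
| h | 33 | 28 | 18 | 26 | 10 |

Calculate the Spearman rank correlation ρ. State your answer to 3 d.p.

-0.100

Rank g: 1, 4, 3, 5, 2
Rank h: 5, 4, 2, 3, 1
d = rank(g) − rank(h): -4, 0, 1, 2, 1; Σd² = 22
ρ = 1 − 6Σd² / [n(n²−1)] = 1 − 6×22 / (5×24) = 1 − 132/120 ≈ -0.100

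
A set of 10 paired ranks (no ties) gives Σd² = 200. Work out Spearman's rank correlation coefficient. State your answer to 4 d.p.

-0.2121

ρ = 1 − 6Σd² / [n(n²−1)] = 1 − 6×200 / (10×99)
  = 1 − 1200/990 = 1 − 1.21212 ≈ -0.2121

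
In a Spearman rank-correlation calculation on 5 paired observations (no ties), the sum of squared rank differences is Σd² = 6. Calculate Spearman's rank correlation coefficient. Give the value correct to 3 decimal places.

0.700

ρ = 1 − 6Σd² / [n(n²−1)] = 1 − 6×6 / (5×24)
  = 1 − 36/120 = 1 − 0.3000 ≈ 0.700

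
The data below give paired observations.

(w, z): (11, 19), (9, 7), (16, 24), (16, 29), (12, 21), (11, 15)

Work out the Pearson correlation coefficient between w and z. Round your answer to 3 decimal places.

n = 6, Σw = 75, Σz = 115, Σw² = 979, Σz² = 2493, Σwz = 1537
nΣwz − ΣwΣz = 9222 − 8625 = 597
nΣw² − (Σw)² = 5874 − 5625 = 249; nΣz² − (Σz)² = 14958 − 13225 = 1733
r = 597 / √(249 × 1733) = 597 / 656.8995 ≈ 0.909

0.909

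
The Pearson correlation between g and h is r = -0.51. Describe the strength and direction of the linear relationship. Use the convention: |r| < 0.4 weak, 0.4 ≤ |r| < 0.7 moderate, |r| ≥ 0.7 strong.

moderate negative

r = -0.51 < 0 so the relationship is negative.
|r| = 0.51, which falls in the moderate range.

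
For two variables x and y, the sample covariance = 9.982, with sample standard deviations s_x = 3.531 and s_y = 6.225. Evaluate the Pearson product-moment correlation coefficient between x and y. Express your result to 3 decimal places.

r = Cov(x,y) / (s_x · s_y) = 9.982 / (3.531 × 6.225)
  = 9.982 / 21.9805 ≈ 0.454

0.454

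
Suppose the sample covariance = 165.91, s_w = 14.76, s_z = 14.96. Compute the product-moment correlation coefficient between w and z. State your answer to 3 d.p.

0.751

r = Cov(w,z) / (s_w · s_z) = 165.91 / (14.76 × 14.96)
  = 165.91 / 220.8096 ≈ 0.751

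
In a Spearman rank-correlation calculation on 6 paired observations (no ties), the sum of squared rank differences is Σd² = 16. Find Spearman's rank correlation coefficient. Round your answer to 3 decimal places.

0.543

ρ = 1 − 6Σd² / [n(n²−1)] = 1 − 6×16 / (6×35)
  = 1 − 96/210 = 1 − 0.4571 ≈ 0.543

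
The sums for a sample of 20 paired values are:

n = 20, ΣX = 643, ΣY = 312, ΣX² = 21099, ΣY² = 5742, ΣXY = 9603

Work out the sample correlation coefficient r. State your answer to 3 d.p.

r = (nΣXY − ΣXΣY) / √[(nΣX² − (ΣX)²)(nΣY² − (ΣY)²)]
Numerator: 20×9603 − 643×312 = -8556
Denominator: √[(421980 − 413449)(114840 − 97344)] = √[8531 × 17496] = 12217.1345
r = -8556 / 12217.1345 ≈ -0.700

-0.700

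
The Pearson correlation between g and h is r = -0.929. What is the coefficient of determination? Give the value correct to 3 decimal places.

0.863

r² = (-0.929)² = 0.863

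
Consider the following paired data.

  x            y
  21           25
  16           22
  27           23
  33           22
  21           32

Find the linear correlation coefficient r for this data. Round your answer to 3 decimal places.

-0.276

n = 5, Σx = 118, Σy = 124, Σx² = 2956, Σy² = 3146, Σxy = 2896
nΣxy − ΣxΣy = 14480 − 14632 = -152
nΣx² − (Σx)² = 14780 − 13924 = 856; nΣy² − (Σy)² = 15730 − 15376 = 354
r = -152 / √(856 × 354) = -152 / 550.4762 ≈ -0.276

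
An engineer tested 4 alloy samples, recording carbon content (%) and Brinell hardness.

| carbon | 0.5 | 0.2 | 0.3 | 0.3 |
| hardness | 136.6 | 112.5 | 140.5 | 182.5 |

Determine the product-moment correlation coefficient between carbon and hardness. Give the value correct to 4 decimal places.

n = 4, Σx = 1.3, Σy = 572.1, Σx² = 0.47, Σy² = 84362.31, Σxy = 187.7
nΣxy − ΣxΣy = 750.8 − 743.73 = 7.07
nΣx² − (Σx)² = 1.88 − 1.69 = 0.19; nΣy² − (Σy)² = 337449.24 − 327298.41 = 10150.83
r = 7.07 / √(0.19 × 10150.83) = 7.07 / 43.9165 ≈ 0.1610

0.1610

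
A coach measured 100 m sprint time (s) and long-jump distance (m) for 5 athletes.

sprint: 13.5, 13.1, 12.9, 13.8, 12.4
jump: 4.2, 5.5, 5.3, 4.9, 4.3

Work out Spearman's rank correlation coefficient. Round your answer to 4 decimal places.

Rank sprint: 4, 3, 2, 5, 1
Rank jump: 1, 5, 4, 3, 2
d = rank(sprint) − rank(jump): 3, -2, -2, 2, -1; Σd² = 22
ρ = 1 − 6Σd² / [n(n²−1)] = 1 − 6×22 / (5×24) = 1 − 132/120 ≈ -0.1000

-0.1000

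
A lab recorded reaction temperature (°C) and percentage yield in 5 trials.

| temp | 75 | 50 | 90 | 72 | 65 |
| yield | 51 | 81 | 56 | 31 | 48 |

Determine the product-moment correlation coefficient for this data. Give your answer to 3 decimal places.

n = 5, Σx = 352, Σy = 267, Σx² = 25634, Σy² = 15563, Σxy = 18267
nΣxy − ΣxΣy = 91335 − 93984 = -2649
nΣx² − (Σx)² = 128170 − 123904 = 4266; nΣy² − (Σy)² = 77815 − 71289 = 6526
r = -2649 / √(4266 × 6526) = -2649 / 5276.3544 ≈ -0.502

-0.502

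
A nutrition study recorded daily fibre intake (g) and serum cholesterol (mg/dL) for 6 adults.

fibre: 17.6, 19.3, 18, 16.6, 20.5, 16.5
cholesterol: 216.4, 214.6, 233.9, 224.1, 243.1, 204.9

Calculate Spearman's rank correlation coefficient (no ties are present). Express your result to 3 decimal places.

0.600

Rank fibre: 3, 5, 4, 2, 6, 1
Rank cholesterol: 3, 2, 5, 4, 6, 1
d = rank(fibre) − rank(cholesterol): 0, 3, -1, -2, 0, 0; Σd² = 14
ρ = 1 − 6Σd² / [n(n²−1)] = 1 − 6×14 / (6×35) = 1 − 84/210 ≈ 0.600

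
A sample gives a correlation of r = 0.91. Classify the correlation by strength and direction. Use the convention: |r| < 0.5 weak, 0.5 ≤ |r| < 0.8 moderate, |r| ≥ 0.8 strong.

strong positive

r = 0.91 > 0 so the relationship is positive.
|r| = 0.91, which falls in the strong range.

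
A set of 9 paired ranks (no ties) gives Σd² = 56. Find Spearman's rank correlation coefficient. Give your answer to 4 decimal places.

ρ = 1 − 6Σd² / [n(n²−1)] = 1 − 6×56 / (9×80)
  = 1 − 336/720 = 1 − 0.46667 ≈ 0.5333

0.5333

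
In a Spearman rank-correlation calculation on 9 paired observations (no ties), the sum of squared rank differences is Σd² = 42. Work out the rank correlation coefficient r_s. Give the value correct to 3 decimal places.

0.650

ρ = 1 − 6Σd² / [n(n²−1)] = 1 − 6×42 / (9×80)
  = 1 − 252/720 = 1 − 0.3500 ≈ 0.650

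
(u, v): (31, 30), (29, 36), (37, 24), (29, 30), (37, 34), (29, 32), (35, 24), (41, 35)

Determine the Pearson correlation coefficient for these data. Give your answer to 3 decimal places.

n = 8, Σu = 268, Σv = 245, Σu² = 9128, Σv² = 7653, Σuv = 8193
nΣuv − ΣuΣv = 65544 − 65660 = -116
nΣu² − (Σu)² = 73024 − 71824 = 1200; nΣv² − (Σv)² = 61224 − 60025 = 1199
r = -116 / √(1200 × 1199) = -116 / 1199.4999 ≈ -0.097

-0.097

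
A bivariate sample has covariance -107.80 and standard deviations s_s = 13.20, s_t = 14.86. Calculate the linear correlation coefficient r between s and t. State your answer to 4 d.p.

-0.5496

r = Cov(s,t) / (s_s · s_t) = -107.80 / (13.20 × 14.86)
  = -107.80 / 196.1520 ≈ -0.5496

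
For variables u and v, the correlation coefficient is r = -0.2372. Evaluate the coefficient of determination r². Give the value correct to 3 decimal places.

r² = (-0.2372)² = 0.056

0.056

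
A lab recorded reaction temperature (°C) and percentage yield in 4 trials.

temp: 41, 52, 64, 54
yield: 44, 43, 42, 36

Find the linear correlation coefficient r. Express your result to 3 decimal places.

n = 4, Σx = 211, Σy = 165, Σx² = 11397, Σy² = 6845, Σxy = 8672
nΣxy − ΣxΣy = 34688 − 34815 = -127
nΣx² − (Σx)² = 45588 − 44521 = 1067; nΣy² − (Σy)² = 27380 − 27225 = 155
r = -127 / √(1067 × 155) = -127 / 406.6755 ≈ -0.312

-0.312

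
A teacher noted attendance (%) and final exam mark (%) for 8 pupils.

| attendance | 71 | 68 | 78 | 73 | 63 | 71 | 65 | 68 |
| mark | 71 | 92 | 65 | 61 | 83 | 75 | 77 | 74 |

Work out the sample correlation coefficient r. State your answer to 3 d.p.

n = 8, Σx = 557, Σy = 598, Σx² = 38937, Σy² = 45370, Σxy = 41411
nΣxy − ΣxΣy = 331288 − 333086 = -1798
nΣx² − (Σx)² = 311496 − 310249 = 1247; nΣy² − (Σy)² = 362960 − 357604 = 5356
r = -1798 / √(1247 × 5356) = -1798 / 2584.3630 ≈ -0.696

-0.696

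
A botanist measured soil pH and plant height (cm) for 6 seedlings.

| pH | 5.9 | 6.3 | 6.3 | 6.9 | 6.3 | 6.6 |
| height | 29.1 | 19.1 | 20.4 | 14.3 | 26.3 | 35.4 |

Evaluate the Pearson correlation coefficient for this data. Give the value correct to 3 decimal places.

-0.348

n = 6, Σx = 38.3, Σy = 144.6, Σx² = 245.05, Σy² = 3777.12, Σxy = 918.54
nΣxy − ΣxΣy = 5511.24 − 5538.18 = -26.94
nΣx² − (Σx)² = 1470.3 − 1466.89 = 3.41; nΣy² − (Σy)² = 22662.72 − 20909.16 = 1753.56
r = -26.94 / √(3.41 × 1753.56) = -26.94 / 77.3281 ≈ -0.348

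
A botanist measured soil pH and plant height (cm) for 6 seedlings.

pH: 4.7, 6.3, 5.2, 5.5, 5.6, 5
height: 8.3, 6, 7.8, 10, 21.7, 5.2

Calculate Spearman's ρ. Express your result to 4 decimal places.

0.2000

Rank pH: 1, 6, 3, 4, 5, 2
Rank height: 4, 2, 3, 5, 6, 1
d = rank(pH) − rank(height): -3, 4, 0, -1, -1, 1; Σd² = 28
ρ = 1 − 6Σd² / [n(n²−1)] = 1 − 6×28 / (6×35) = 1 − 168/210 ≈ 0.2000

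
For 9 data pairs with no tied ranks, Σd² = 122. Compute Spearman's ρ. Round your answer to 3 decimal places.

ρ = 1 − 6Σd² / [n(n²−1)] = 1 − 6×122 / (9×80)
  = 1 − 732/720 = 1 − 1.0167 ≈ -0.017

-0.017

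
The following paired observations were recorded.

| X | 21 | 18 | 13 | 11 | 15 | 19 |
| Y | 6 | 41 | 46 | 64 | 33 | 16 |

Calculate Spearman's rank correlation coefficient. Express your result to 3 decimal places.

Rank X: 6, 4, 2, 1, 3, 5
Rank Y: 1, 4, 5, 6, 3, 2
d = rank(X) − rank(Y): 5, 0, -3, -5, 0, 3; Σd² = 68
ρ = 1 − 6Σd² / [n(n²−1)] = 1 − 6×68 / (6×35) = 1 − 408/210 ≈ -0.943

-0.943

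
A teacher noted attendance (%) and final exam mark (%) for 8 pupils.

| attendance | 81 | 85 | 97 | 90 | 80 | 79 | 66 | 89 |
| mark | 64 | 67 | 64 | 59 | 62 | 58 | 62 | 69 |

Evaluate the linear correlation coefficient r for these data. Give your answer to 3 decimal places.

0.280

n = 8, Σx = 667, Σy = 505, Σx² = 56213, Σy² = 31975, Σxy = 42172
nΣxy − ΣxΣy = 337376 − 336835 = 541
nΣx² − (Σx)² = 449704 − 444889 = 4815; nΣy² − (Σy)² = 255800 − 255025 = 775
r = 541 / √(4815 × 775) = 541 / 1931.7414 ≈ 0.280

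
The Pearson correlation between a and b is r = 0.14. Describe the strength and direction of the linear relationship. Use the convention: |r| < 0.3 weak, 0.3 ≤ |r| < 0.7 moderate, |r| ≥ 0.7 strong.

weak positive

r = 0.14 > 0 so the relationship is positive.
|r| = 0.14, which falls in the weak range.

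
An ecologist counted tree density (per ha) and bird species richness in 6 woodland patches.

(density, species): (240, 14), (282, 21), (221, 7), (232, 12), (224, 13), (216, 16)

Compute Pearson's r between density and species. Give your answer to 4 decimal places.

0.7288

n = 6, Σx = 1415, Σy = 83, Σx² = 336621, Σy² = 1255, Σxy = 19981
nΣxy − ΣxΣy = 119886 − 117445 = 2441
nΣx² − (Σx)² = 2019726 − 2002225 = 17501; nΣy² − (Σy)² = 7530 − 6889 = 641
r = 2441 / √(17501 × 641) = 2441 / 3349.3493 ≈ 0.7288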